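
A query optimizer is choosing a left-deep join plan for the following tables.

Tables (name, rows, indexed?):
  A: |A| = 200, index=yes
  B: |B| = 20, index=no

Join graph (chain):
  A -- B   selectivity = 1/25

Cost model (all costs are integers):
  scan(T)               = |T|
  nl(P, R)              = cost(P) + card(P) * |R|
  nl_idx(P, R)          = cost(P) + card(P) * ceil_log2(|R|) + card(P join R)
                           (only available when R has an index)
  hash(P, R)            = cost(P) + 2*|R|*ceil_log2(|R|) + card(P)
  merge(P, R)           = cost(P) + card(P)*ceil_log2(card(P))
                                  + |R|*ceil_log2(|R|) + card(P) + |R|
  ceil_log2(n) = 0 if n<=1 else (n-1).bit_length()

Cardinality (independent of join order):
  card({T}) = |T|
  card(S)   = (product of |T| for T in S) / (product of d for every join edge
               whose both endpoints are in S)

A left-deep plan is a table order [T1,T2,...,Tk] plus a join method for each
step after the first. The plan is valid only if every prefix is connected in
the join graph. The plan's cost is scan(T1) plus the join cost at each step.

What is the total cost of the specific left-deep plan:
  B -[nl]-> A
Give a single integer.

4020

step 1: scan B: cost=20, card=20
step 2: join A via nl
    card(P join A) = 20*200/(25) = 160
    cost = 20 + 20*200 = 4020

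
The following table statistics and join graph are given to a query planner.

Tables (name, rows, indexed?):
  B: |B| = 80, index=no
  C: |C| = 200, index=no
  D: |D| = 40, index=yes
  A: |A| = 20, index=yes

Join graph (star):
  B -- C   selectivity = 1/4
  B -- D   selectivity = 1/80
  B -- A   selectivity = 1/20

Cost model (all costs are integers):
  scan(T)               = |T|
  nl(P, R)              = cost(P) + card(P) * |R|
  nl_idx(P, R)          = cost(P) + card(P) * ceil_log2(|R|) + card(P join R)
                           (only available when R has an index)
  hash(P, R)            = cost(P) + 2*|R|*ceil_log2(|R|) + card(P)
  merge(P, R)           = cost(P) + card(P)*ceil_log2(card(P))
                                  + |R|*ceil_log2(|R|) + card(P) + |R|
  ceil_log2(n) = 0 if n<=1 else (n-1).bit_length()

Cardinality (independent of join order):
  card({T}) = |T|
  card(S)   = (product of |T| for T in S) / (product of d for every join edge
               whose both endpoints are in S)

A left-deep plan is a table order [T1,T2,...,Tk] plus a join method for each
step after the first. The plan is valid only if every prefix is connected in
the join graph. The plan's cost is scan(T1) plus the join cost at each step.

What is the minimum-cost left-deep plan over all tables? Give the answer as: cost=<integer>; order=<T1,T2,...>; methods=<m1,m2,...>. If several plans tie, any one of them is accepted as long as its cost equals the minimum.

cost=2920; order=B,D,A,C; methods=nl_idx,hash,merge

Selinger DP (subsets sized 1..n):
  {B}: scan cost=80, card=80
  {C}: scan cost=200, card=200
  {D}: scan cost=40, card=40
  {A}: scan cost=20, card=20
  {BC}: card=4000; try (B,hash)→1520, (C,merge)→2520, (B,merge)→2640, (C,hash)→3360, (C,nl)→16080, (B,nl)→16200; best=1520 via (B,hash)
  {BD}: card=40; try (D,nl_idx)→600, (D,hash)→640, (B,merge)→960, (D,merge)→1000, (B,hash)→1200, (B,nl)→3240 …(+1); best=600 via (D,nl_idx)
  {AB}: card=80; try (A,hash)→360, (A,nl_idx)→560, (B,merge)→780, (A,merge)→840, (B,hash)→1160, (B,nl)→1620 …(+1); best=360 via (A,hash)
  {BCD}: card=2000; try (C,merge)→2680, (C,hash)→3840, (D,hash)→6000, (C,nl)→8600, (D,nl_idx)→27520, (D,merge)→53800 …(+1); best=2680 via (C,merge)
  {ABC}: card=4000; try (C,merge)→2800, (C,hash)→3640, (A,hash)→5720, (C,nl)→16360, (A,nl_idx)→25520, (A,merge)→53640 …(+1); best=2800 via (C,merge)
  {ABD}: card=40; try (A,hash)→840, (A,nl_idx)→840, (D,nl_idx)→880, (D,hash)→920, (A,merge)→1000, (D,merge)→1280 …(+2); best=840 via (A,hash)
  {ABCD}: card=2000; try (C,merge)→2920, (C,hash)→4080, (A,hash)→4880, (D,hash)→7280, (C,nl)→8840, (A,nl_idx)→14680 …(+5); best=2920 via (C,merge)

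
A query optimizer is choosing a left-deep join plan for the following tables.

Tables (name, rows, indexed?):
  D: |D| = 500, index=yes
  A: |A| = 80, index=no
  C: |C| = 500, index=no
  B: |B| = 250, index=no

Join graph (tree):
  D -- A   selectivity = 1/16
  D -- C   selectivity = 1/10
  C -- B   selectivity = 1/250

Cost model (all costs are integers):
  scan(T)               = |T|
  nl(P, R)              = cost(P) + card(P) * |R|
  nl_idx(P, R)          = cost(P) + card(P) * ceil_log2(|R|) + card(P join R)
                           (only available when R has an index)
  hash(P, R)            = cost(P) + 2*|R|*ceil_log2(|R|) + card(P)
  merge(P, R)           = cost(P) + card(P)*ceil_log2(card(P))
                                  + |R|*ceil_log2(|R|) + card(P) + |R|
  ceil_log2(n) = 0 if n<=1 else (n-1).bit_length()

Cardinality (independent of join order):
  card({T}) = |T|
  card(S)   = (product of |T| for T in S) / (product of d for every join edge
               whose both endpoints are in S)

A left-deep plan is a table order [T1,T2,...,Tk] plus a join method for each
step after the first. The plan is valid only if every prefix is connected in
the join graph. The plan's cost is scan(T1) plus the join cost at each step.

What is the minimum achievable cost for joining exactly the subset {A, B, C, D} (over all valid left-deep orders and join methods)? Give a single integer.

Selinger DP over subsets of {A,B,C,D}:
  {D}: scan cost=500, card=500
  {A}: scan cost=80, card=80
  {C}: scan cost=500, card=500
  {B}: scan cost=250, card=250
  {AD}: card=2500; try (A,hash)→2120, (D,nl_idx)→3300, (D,merge)→5720, (A,merge)→6140, (D,hash)→9160, (D,nl)→40080 …(+1); best=2120 via (A,hash)
  {CD}: card=25000; try (D,hash)→10000, (C,hash)→10000, (D,merge)→10500, (C,merge)→10500, (D,nl_idx)→30000, (D,nl)→250500 …(+1); best=10000 via (D,hash)
  {BC}: card=500; try (B,hash)→5000, (C,merge)→7500, (B,merge)→7750, (C,hash)→9500, (C,nl)→125250, (B,nl)→125500; best=5000 via (B,hash)
  {ACD}: card=125000; try (C,hash)→13620, (A,hash)→36120, (C,merge)→39620, (A,merge)→410640, (C,nl)→1252120, (A,nl)→2010000; best=13620 via (C,hash)
  {BCD}: card=25000; try (D,hash)→14500, (D,merge)→15000, (D,nl_idx)→34500, (B,hash)→39000, (D,nl)→255000, (B,merge)→412250 …(+1); best=14500 via (D,hash)
  {ABCD}: card=125000; try (A,hash)→40620, (B,hash)→142620, (A,merge)→415140, (A,nl)→2014500, (B,merge)→2265870, (B,nl)→31263620; best=40620 via (A,hash)

40620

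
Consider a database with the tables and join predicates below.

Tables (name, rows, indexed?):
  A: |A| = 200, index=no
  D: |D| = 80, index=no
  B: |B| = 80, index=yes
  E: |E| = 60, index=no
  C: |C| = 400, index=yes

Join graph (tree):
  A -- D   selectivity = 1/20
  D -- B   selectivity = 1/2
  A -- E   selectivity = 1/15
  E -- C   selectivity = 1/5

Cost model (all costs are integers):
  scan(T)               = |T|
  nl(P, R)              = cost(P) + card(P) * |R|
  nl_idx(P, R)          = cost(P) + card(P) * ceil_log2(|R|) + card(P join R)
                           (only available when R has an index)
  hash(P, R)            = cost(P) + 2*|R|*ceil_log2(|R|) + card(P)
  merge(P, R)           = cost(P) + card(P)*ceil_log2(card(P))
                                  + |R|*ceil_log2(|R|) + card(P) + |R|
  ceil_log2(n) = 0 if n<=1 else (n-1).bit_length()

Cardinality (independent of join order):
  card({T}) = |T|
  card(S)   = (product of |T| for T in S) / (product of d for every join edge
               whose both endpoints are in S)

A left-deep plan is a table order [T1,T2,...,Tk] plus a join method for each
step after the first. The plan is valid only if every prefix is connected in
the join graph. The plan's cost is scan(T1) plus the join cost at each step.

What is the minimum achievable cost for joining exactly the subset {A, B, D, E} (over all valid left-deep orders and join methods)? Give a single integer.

Selinger DP over subsets of {A,B,D,E}:
  {A}: scan cost=200, card=200
  {D}: scan cost=80, card=80
  {B}: scan cost=80, card=80
  {E}: scan cost=60, card=60
  {AD}: card=800; try (D,hash)→1520, (A,merge)→2520, (D,merge)→2640, (A,hash)→3360, (A,nl)→16080, (D,nl)→16200; best=1520 via (D,hash)
  {AE}: card=800; try (E,hash)→1120, (A,merge)→2280, (E,merge)→2420, (A,hash)→3320, (A,nl)→12060, (E,nl)→12200; best=1120 via (E,hash)
  {BD}: card=3200; try (D,hash)→1280, (B,hash)→1280, (D,merge)→1360, (B,merge)→1360, (B,nl_idx)→3840, (D,nl)→6480 …(+1); best=1280 via (D,hash)
  {ABD}: card=32000; try (B,hash)→3440, (A,hash)→7680, (B,merge)→10960, (B,nl_idx)→39120, (A,merge)→44680, (B,nl)→65520 …(+1); best=3440 via (B,hash)
  {ADE}: card=3200; try (E,hash)→3040, (D,hash)→3040, (D,merge)→10560, (E,merge)→10740, (E,nl)→49520, (D,nl)→65120; best=3040 via (E,hash)
  {ABDE}: card=128000; try (B,hash)→7360, (E,hash)→36160, (B,merge)→45280, (B,nl_idx)→153440, (B,nl)→259040, (E,merge)→515860 …(+1); best=7360 via (B,hash)

7360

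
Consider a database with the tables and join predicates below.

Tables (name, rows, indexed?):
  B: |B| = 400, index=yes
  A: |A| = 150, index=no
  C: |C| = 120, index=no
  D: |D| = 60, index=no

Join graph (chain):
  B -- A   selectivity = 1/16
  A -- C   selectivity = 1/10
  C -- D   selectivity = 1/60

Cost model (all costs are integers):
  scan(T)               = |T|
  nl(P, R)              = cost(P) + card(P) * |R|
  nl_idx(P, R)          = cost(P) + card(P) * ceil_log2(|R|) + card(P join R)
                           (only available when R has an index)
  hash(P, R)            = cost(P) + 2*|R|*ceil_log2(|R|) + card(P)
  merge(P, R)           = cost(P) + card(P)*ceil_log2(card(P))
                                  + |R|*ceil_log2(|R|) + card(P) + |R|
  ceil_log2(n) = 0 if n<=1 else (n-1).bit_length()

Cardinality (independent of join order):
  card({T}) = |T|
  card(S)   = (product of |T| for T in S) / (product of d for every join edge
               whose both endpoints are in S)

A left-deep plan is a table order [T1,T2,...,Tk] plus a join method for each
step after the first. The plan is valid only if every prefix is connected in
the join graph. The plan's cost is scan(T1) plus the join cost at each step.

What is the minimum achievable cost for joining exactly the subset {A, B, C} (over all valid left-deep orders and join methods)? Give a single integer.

8630

Selinger DP over subsets of {A,B,C}:
  {B}: scan cost=400, card=400
  {A}: scan cost=150, card=150
  {C}: scan cost=120, card=120
  {AB}: card=3750; try (A,hash)→3200, (B,nl_idx)→5250, (B,merge)→5500, (A,merge)→5750, (B,hash)→7500, (B,nl)→60150 …(+1); best=3200 via (A,hash)
  {AC}: card=1800; try (C,hash)→1980, (A,merge)→2430, (C,merge)→2460, (A,hash)→2640, (A,nl)→18120, (C,nl)→18150; best=1980 via (C,hash)
  {ABC}: card=45000; try (C,hash)→8630, (B,hash)→10980, (B,merge)→27580, (C,merge)→52910, (B,nl_idx)→63180, (C,nl)→453200 …(+1); best=8630 via (C,hash)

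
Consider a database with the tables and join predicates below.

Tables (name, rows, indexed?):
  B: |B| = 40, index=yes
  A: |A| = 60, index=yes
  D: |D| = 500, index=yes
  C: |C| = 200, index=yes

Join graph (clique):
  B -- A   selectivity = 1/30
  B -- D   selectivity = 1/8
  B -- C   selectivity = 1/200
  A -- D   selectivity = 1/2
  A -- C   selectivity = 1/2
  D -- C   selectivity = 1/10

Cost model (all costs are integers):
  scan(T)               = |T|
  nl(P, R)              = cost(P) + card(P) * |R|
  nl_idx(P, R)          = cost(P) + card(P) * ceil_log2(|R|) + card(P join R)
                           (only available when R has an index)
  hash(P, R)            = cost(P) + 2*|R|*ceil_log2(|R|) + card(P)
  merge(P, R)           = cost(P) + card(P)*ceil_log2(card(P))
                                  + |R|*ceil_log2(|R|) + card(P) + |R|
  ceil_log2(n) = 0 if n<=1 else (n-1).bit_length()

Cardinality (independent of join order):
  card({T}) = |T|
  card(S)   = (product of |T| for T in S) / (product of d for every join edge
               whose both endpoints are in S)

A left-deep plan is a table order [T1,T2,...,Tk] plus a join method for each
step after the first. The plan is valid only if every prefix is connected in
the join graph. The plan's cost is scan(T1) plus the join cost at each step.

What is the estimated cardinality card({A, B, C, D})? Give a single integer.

Tables in S: A(60), B(40), C(200), D(500)
Edges inside S: B-A(d=30), B-D(d=8), B-C(d=200), A-D(d=2), A-C(d=2), D-C(d=10)
numerator = 60 * 40 * 200 * 500 = 240000000
denominator = 30 * 8 * 200 * 2 * 2 * 10 = 1920000
card(S) = 240000000 / 1920000 = 125

125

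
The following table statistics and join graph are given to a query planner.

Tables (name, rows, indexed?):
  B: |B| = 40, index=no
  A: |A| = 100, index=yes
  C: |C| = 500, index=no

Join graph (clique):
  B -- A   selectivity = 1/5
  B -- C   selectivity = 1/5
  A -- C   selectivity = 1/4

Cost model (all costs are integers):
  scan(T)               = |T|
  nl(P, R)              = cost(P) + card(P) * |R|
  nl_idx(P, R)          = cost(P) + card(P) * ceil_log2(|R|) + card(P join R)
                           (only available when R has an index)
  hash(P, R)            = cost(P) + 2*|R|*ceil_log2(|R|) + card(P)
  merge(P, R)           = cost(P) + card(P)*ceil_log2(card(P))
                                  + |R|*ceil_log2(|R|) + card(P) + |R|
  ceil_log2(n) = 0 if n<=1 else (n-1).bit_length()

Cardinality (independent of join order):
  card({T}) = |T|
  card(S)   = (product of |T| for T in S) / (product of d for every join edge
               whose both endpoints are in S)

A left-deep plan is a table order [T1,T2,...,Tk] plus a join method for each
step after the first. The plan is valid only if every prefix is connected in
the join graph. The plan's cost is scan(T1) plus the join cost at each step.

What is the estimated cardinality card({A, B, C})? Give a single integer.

Tables in S: A(100), B(40), C(500)
Edges inside S: B-A(d=5), B-C(d=5), A-C(d=4)
numerator = 100 * 40 * 500 = 2000000
denominator = 5 * 5 * 4 = 100
card(S) = 2000000 / 100 = 20000

20000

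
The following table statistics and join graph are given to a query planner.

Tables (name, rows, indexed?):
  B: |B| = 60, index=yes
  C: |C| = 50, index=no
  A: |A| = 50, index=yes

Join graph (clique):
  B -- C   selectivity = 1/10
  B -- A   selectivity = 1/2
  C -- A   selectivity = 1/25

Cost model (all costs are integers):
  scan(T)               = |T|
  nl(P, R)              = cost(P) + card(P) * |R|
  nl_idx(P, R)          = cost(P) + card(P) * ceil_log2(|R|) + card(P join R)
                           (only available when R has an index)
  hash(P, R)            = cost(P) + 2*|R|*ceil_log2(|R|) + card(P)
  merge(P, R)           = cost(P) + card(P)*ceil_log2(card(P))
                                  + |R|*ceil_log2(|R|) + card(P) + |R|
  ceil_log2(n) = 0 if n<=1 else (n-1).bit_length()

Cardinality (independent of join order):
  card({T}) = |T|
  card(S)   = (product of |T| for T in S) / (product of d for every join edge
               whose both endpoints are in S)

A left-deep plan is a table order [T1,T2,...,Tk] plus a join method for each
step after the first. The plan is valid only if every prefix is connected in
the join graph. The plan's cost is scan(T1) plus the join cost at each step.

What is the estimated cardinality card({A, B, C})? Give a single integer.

300

Tables in S: A(50), B(60), C(50)
Edges inside S: B-C(d=10), B-A(d=2), C-A(d=25)
numerator = 50 * 60 * 50 = 150000
denominator = 10 * 2 * 25 = 500
card(S) = 150000 / 500 = 300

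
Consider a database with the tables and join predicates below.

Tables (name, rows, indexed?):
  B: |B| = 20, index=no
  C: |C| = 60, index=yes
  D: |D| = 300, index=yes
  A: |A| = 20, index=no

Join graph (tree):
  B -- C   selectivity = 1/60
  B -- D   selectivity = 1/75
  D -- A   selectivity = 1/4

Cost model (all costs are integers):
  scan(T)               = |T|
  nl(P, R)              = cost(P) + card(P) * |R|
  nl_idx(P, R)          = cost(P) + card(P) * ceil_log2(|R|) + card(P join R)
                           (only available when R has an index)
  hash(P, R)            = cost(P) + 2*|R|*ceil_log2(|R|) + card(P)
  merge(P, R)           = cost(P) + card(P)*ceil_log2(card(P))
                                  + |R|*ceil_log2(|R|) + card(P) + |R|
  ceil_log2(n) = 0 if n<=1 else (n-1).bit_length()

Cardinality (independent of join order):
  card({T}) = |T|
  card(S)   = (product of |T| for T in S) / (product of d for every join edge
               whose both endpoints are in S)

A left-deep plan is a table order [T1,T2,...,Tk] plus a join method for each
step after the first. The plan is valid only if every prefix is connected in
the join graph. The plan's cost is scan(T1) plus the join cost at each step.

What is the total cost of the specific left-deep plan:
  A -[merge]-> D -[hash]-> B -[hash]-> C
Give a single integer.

5960

step 1: scan A: cost=20, card=20
step 2: join D via merge
    card(P join D) = 20*300/(4) = 1500
    cost = 20 + 20*5 + 300*9 + 20 + 300 = 3140
step 3: join B via hash
    card(P join B) = 1500*20/(75) = 400
    cost = 3140 + 2*20*5 + 1500 = 4840
step 4: join C via hash
    card(P join C) = 400*60/(60) = 400
    cost = 4840 + 2*60*6 + 400 = 5960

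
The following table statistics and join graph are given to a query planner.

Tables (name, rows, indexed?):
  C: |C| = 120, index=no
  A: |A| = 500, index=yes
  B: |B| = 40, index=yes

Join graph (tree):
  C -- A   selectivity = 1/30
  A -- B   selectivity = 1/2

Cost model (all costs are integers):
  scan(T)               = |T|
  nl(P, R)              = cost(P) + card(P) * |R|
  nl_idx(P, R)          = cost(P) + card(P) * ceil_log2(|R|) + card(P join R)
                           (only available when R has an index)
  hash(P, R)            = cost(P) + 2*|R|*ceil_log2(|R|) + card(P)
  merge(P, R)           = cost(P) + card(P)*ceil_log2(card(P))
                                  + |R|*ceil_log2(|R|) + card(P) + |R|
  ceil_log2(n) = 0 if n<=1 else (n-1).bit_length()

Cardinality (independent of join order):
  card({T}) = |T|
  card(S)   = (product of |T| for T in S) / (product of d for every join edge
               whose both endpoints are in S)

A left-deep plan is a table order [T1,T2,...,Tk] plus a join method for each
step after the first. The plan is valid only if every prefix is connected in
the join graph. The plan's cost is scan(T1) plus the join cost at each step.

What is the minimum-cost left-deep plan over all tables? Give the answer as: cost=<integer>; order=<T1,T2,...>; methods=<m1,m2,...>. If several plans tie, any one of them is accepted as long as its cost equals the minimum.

cost=5160; order=A,C,B; methods=hash,hash

Selinger DP (subsets sized 1..n):
  {C}: scan cost=120, card=120
  {A}: scan cost=500, card=500
  {B}: scan cost=40, card=40
  {AC}: card=2000; try (C,hash)→2680, (A,nl_idx)→3200, (A,merge)→6080, (C,merge)→6460, (A,hash)→9240, (A,nl)→60120 …(+1); best=2680 via (C,hash)
  {AB}: card=10000; try (B,hash)→1480, (A,merge)→5320, (B,merge)→5780, (A,hash)→9080, (A,nl_idx)→10400, (B,nl_idx)→13500 …(+2); best=1480 via (B,hash)
  {ABC}: card=40000; try (B,hash)→5160, (C,hash)→13160, (B,merge)→26960, (B,nl_idx)→54680, (B,nl)→82680, (C,merge)→152440 …(+1); best=5160 via (B,hash)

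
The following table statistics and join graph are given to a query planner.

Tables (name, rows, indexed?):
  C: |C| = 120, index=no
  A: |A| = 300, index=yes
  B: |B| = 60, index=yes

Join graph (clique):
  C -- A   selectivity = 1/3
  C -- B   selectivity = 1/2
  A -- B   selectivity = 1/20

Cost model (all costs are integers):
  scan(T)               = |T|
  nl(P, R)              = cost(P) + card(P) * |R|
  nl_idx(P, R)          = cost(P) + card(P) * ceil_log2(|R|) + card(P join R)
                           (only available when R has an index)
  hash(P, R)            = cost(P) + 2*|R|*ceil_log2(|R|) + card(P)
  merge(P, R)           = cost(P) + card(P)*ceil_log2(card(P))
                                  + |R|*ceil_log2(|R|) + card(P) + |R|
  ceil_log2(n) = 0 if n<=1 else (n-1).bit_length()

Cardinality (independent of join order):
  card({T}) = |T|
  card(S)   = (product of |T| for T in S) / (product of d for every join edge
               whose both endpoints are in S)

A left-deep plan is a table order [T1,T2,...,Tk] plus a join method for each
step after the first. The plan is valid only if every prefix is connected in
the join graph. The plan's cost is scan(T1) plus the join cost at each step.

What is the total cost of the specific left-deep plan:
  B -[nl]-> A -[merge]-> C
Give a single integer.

step 1: scan B: cost=60, card=60
step 2: join A via nl
    card(P join A) = 60*300/(20) = 900
    cost = 60 + 60*300 = 18060
step 3: join C via merge
    card(P join C) = 900*120/(3*2) = 18000
    cost = 18060 + 900*10 + 120*7 + 900 + 120 = 28920

28920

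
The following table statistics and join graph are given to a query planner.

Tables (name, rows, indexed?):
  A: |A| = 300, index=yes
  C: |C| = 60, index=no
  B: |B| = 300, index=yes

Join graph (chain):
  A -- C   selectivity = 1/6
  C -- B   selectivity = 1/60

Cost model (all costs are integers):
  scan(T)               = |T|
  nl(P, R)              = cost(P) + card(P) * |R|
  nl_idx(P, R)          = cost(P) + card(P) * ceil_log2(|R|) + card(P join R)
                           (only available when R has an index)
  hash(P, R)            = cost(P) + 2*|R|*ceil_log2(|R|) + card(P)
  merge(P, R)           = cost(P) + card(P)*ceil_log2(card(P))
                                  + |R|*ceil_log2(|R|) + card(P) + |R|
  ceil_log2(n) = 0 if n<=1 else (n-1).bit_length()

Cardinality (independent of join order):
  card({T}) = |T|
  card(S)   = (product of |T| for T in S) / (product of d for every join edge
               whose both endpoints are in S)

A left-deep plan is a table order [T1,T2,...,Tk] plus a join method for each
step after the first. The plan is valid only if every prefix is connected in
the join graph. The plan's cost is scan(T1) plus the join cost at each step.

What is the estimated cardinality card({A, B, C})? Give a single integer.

Tables in S: A(300), B(300), C(60)
Edges inside S: A-C(d=6), C-B(d=60)
numerator = 300 * 300 * 60 = 5400000
denominator = 6 * 60 = 360
card(S) = 5400000 / 360 = 15000

15000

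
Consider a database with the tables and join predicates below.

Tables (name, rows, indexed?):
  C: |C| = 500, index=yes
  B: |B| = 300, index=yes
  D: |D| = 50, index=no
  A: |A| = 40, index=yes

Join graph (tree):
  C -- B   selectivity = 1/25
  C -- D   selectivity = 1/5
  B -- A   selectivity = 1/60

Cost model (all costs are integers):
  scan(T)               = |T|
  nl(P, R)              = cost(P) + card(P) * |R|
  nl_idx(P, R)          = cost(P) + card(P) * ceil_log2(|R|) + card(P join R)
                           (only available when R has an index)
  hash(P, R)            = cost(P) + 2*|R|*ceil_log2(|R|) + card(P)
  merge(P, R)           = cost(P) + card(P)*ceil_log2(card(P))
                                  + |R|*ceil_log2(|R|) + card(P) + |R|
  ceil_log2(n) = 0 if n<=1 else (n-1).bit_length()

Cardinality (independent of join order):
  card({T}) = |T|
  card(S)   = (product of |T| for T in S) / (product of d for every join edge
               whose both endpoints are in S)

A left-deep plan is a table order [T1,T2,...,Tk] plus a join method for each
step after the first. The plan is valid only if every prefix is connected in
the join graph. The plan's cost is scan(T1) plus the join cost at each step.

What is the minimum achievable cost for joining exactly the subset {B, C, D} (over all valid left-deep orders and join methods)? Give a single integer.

Selinger DP over subsets of {B,C,D}:
  {C}: scan cost=500, card=500
  {B}: scan cost=300, card=300
  {D}: scan cost=50, card=50
  {BC}: card=6000; try (B,hash)→6400, (C,merge)→8300, (B,merge)→8500, (C,nl_idx)→9000, (C,hash)→9600, (B,nl_idx)→11000 …(+2); best=6400 via (B,hash)
  {CD}: card=5000; try (D,hash)→1600, (C,merge)→5400, (C,nl_idx)→5500, (D,merge)→5850, (C,hash)→9100, (C,nl)→25050 …(+1); best=1600 via (D,hash)
  {BCD}: card=60000; try (B,hash)→12000, (D,hash)→13000, (B,merge)→74600, (D,merge)→90750, (B,nl_idx)→106600, (D,nl)→306400 …(+1); best=12000 via (B,hash)

12000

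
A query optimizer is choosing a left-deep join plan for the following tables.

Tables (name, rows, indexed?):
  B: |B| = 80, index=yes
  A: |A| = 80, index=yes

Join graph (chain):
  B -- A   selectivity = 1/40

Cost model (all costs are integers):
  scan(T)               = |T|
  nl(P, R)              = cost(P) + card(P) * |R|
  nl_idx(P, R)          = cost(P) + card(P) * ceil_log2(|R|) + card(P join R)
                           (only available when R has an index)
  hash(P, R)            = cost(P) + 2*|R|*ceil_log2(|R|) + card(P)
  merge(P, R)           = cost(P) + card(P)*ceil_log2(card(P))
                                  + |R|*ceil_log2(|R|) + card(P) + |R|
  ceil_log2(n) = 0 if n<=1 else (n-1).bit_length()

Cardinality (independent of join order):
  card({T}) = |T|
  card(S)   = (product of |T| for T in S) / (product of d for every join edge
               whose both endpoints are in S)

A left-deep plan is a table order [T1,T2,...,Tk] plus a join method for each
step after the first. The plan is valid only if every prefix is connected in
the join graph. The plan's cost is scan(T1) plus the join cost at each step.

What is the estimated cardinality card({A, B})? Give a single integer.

Tables in S: A(80), B(80)
Edges inside S: B-A(d=40)
numerator = 80 * 80 = 6400
denominator = 40 = 40
card(S) = 6400 / 40 = 160

160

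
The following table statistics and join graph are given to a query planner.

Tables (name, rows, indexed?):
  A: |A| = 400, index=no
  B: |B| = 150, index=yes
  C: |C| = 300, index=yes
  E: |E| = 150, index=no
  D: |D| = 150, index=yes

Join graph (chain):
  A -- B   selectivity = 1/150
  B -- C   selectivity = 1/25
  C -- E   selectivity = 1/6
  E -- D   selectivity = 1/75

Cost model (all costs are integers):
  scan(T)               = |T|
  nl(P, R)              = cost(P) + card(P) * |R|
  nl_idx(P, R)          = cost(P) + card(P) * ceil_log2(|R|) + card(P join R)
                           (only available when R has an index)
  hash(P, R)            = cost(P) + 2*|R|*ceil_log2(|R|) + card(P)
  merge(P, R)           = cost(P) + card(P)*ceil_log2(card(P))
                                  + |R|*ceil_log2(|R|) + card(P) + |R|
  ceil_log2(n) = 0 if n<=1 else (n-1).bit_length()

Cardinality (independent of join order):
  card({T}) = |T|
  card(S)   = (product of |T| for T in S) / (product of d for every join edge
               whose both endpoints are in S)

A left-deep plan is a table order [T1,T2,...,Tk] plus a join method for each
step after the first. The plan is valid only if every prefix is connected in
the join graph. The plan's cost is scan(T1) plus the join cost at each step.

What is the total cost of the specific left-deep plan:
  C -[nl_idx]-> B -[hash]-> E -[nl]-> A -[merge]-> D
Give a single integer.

step 1: scan C: cost=300, card=300
step 2: join B via nl_idx
    card(P join B) = 300*150/(25) = 1800
    cost = 300 + 300*8 + 1800 = 4500
step 3: join E via hash
    card(P join E) = 1800*150/(6) = 45000
    cost = 4500 + 2*150*8 + 1800 = 8700
step 4: join A via nl
    card(P join A) = 45000*400/(150) = 120000
    cost = 8700 + 45000*400 = 18008700
step 5: join D via merge
    card(P join D) = 120000*150/(75) = 240000
    cost = 18008700 + 120000*17 + 150*8 + 120000 + 150 = 20170050

20170050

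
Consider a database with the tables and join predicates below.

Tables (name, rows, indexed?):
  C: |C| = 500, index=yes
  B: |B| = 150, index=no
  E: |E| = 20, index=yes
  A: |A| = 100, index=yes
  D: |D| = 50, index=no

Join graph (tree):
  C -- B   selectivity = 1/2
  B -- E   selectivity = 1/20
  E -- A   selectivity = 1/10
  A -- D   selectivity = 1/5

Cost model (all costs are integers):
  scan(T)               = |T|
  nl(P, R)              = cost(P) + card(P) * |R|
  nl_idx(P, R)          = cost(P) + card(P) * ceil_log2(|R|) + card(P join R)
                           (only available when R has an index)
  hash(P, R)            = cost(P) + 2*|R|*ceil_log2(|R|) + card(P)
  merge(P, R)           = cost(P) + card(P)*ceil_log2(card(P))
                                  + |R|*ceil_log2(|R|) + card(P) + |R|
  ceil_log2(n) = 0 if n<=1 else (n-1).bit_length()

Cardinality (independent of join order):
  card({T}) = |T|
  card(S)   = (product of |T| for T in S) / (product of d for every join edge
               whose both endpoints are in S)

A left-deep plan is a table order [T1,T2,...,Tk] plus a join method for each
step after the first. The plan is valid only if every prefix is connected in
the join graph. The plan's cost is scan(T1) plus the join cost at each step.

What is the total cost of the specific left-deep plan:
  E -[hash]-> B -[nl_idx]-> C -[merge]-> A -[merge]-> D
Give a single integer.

step 1: scan E: cost=20, card=20
step 2: join B via hash
    card(P join B) = 20*150/(20) = 150
    cost = 20 + 2*150*8 + 20 = 2440
step 3: join C via nl_idx
    card(P join C) = 150*500/(2) = 37500
    cost = 2440 + 150*9 + 37500 = 41290
step 4: join A via merge
    card(P join A) = 37500*100/(10) = 375000
    cost = 41290 + 37500*16 + 100*7 + 37500 + 100 = 679590
step 5: join D via merge
    card(P join D) = 375000*50/(5) = 3750000
    cost = 679590 + 375000*19 + 50*6 + 375000 + 50 = 8179940

8179940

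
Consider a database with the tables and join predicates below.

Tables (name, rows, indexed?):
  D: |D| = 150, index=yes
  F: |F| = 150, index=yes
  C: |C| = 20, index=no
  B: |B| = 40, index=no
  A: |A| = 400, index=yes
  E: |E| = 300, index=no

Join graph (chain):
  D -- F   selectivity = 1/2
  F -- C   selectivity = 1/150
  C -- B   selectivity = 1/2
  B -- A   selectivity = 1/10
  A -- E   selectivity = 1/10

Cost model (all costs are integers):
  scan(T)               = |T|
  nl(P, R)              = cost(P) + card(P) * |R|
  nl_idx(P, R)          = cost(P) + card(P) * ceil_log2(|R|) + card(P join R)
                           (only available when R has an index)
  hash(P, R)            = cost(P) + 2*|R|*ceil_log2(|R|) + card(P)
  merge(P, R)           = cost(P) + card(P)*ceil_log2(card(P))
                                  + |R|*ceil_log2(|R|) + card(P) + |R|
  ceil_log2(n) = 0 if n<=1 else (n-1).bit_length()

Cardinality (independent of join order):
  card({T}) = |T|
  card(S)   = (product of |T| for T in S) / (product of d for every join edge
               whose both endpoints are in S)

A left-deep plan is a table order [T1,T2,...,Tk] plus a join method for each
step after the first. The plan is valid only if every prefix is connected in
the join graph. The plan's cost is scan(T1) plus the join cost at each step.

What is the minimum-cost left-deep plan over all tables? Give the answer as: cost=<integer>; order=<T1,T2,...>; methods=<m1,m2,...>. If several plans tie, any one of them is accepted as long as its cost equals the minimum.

cost=512000; order=C,F,B,A,E,D; methods=nl_idx,merge,hash,hash,hash

Selinger DP (subsets sized 1..n):
  {D}: scan cost=150, card=150
  {F}: scan cost=150, card=150
  {C}: scan cost=20, card=20
  {B}: scan cost=40, card=40
  {A}: scan cost=400, card=400
  {E}: scan cost=300, card=300
  {DF}: card=11250; try (F,hash)→2700, (D,hash)→2700, (F,merge)→2850, (D,merge)→2850, (F,nl_idx)→12600, (D,nl_idx)→12600 …(+2); best=2700 via (F,hash)
  {CF}: card=20; try (F,nl_idx)→200, (C,hash)→500, (F,merge)→1490, (C,merge)→1620, (F,hash)→2440, (F,nl)→3020 …(+1); best=200 via (F,nl_idx)
  {BC}: card=400; try (C,hash)→280, (B,merge)→420, (C,merge)→440, (B,hash)→520, (B,nl)→820, (C,nl)→840; best=280 via (C,hash)
  {AB}: card=1600; try (B,hash)→1280, (A,nl_idx)→2000, (A,merge)→4320, (B,merge)→4680, (A,hash)→7280, (A,nl)→16040 …(+1); best=1280 via (B,hash)
  {AE}: card=12000; try (E,hash)→6200, (A,merge)→7300, (E,merge)→7400, (A,hash)→7800, (A,nl_idx)→15000, (A,nl)→120300 …(+1); best=6200 via (E,hash)
  {CDF}: card=1500; try (D,merge)→1670, (D,nl_idx)→1860, (D,hash)→2620, (D,nl)→3200, (C,hash)→14150, (C,merge)→171570 …(+1); best=1670 via (D,merge)
  {BCF}: card=400; try (B,merge)→600, (B,hash)→700, (B,nl)→1000, (F,hash)→3080, (F,nl_idx)→3880, (F,merge)→5630 …(+1); best=600 via (B,merge)
  {ABC}: card=16000; try (C,hash)→3080, (A,hash)→7880, (A,merge)→8280, (A,nl_idx)→19880, (C,merge)→20600, (C,nl)→33280 …(+1); best=3080 via (C,hash)
  {ABE}: card=48000; try (E,hash)→8280, (B,hash)→18680, (E,merge)→23480, (B,merge)→186480, (E,nl)→481280, (B,nl)→486200; best=8280 via (E,hash)
  {BCDF}: card=30000; try (D,hash)→3400, (B,hash)→3650, (D,merge)→5950, (B,merge)→19950, (D,nl_idx)→33800, (D,nl)→60600 …(+1); best=3400 via (D,hash)
  {ABCF}: card=16000; try (A,hash)→8200, (A,merge)→8600, (A,nl_idx)→20200, (F,hash)→21480, (F,nl_idx)→147080, (A,nl)→160600 …(+2); best=8200 via (A,hash)
  {ABCE}: card=480000; try (E,hash)→24480, (C,hash)→56480, (E,merge)→246080, (C,merge)→824400, (C,nl)→968280, (E,nl)→4803080; best=24480 via (E,hash)
  {ABCDF}: card=1200000; try (D,hash)→26600, (A,hash)→40600, (D,merge)→249550, (A,merge)→487400, (D,nl_idx)→1336200, (A,nl_idx)→1473400 …(+2); best=26600 via (D,hash)
  {ABCEF}: card=480000; try (E,hash)→29600, (E,merge)→251200, (F,hash)→506880, (F,nl_idx)→4344480, (E,nl)→4808200, (F,merge)→9625830 …(+1); best=29600 via (E,hash)
  {ABCDEF}: card=36000000; try (D,hash)→512000, (E,hash)→1232000, (D,merge)→9630950, (E,merge)→26429600, (D,nl_idx)→39869600, (D,nl)→72029600 …(+1); best=512000 via (D,hash)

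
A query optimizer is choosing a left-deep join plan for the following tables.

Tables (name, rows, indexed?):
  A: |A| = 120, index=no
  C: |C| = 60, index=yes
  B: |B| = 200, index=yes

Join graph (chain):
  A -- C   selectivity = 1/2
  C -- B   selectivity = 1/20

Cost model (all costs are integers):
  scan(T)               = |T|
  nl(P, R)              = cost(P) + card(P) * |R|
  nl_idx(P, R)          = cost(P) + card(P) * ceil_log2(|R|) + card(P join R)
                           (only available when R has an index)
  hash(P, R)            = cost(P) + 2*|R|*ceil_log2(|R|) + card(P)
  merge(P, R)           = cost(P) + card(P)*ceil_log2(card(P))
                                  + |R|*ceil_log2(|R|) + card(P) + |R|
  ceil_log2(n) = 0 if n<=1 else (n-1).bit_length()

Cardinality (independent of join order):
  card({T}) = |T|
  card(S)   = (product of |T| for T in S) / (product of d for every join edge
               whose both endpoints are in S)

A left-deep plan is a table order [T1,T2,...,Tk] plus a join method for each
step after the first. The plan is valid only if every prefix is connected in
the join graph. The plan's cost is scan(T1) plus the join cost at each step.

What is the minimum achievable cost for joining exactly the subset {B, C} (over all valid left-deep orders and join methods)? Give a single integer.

1120

Selinger DP over subsets of {B,C}:
  {C}: scan cost=60, card=60
  {B}: scan cost=200, card=200
  {BC}: card=600; try (C,hash)→1120, (B,nl_idx)→1140, (C,nl_idx)→2000, (B,merge)→2280, (C,merge)→2420, (B,hash)→3320 …(+2); best=1120 via (C,hash)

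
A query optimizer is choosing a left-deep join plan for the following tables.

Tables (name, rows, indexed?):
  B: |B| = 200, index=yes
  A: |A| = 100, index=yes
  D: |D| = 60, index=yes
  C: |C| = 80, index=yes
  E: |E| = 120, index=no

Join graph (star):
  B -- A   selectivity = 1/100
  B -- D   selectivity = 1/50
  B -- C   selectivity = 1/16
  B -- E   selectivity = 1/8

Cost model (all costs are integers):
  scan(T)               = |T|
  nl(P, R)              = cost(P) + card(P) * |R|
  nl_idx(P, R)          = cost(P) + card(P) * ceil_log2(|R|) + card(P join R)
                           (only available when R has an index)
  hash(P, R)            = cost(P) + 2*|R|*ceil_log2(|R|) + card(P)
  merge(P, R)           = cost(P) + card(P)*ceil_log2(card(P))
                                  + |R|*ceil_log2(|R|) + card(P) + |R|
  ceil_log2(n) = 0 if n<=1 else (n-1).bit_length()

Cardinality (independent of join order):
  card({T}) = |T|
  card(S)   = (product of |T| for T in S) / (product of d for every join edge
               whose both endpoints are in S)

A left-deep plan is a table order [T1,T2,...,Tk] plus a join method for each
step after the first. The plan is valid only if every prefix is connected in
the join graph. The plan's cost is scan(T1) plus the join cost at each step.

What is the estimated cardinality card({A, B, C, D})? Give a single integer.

1200

Tables in S: A(100), B(200), C(80), D(60)
Edges inside S: B-A(d=100), B-D(d=50), B-C(d=16)
numerator = 100 * 200 * 80 * 60 = 96000000
denominator = 100 * 50 * 16 = 80000
card(S) = 96000000 / 80000 = 1200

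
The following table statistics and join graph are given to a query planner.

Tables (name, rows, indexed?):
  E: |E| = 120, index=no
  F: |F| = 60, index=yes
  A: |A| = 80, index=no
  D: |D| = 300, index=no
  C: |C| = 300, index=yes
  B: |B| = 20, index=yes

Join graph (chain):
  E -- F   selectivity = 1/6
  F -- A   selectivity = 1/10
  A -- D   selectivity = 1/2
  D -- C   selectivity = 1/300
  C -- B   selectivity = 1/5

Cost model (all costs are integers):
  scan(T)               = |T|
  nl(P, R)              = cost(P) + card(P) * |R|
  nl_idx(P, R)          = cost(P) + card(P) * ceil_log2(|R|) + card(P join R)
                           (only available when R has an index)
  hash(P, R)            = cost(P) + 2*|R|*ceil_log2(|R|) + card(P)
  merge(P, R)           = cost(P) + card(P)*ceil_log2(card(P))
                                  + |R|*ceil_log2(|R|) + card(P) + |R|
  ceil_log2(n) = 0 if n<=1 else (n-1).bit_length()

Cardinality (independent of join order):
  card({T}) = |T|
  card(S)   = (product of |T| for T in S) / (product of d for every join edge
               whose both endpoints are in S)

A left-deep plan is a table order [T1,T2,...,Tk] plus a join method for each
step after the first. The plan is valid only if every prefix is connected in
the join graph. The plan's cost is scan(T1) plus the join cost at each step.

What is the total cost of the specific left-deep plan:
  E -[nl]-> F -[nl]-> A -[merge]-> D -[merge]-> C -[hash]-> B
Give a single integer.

step 1: scan E: cost=120, card=120
step 2: join F via nl
    card(P join F) = 120*60/(6) = 1200
    cost = 120 + 120*60 = 7320
step 3: join A via nl
    card(P join A) = 1200*80/(10) = 9600
    cost = 7320 + 1200*80 = 103320
step 4: join D via merge
    card(P join D) = 9600*300/(2) = 1440000
    cost = 103320 + 9600*14 + 300*9 + 9600 + 300 = 250320
step 5: join C via merge
    card(P join C) = 1440000*300/(300) = 1440000
    cost = 250320 + 1440000*21 + 300*9 + 1440000 + 300 = 31933320
step 6: join B via hash
    card(P join B) = 1440000*20/(5) = 5760000
    cost = 31933320 + 2*20*5 + 1440000 = 33373520

33373520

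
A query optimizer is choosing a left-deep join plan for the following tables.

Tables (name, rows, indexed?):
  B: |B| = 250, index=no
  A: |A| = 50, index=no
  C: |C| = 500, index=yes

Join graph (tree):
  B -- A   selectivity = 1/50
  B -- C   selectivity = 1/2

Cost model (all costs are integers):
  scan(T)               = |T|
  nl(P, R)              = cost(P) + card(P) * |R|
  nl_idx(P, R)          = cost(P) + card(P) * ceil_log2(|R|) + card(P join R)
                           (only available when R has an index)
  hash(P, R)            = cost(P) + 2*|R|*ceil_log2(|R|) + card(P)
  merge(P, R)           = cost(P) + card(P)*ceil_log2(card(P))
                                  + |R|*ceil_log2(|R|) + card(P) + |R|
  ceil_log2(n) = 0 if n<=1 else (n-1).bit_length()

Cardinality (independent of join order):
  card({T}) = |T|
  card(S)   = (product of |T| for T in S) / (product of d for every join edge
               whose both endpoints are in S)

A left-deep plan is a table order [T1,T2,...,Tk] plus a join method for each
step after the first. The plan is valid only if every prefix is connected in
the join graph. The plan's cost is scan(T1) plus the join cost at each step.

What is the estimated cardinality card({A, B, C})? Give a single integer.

62500

Tables in S: A(50), B(250), C(500)
Edges inside S: B-A(d=50), B-C(d=2)
numerator = 50 * 250 * 500 = 6250000
denominator = 50 * 2 = 100
card(S) = 6250000 / 100 = 62500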